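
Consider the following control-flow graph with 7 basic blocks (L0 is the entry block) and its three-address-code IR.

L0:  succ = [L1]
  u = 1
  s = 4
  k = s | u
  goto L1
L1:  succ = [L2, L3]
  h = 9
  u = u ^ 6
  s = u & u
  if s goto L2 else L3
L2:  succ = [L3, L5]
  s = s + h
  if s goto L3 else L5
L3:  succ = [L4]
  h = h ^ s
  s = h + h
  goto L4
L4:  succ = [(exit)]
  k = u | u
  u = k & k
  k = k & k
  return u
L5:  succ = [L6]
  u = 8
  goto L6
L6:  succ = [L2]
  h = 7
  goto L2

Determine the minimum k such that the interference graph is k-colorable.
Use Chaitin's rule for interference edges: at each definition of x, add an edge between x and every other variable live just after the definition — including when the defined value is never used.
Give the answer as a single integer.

Answer: 3

Derivation:
Per-block:
  L0: {k,s,u} / ∅
  L1: {h,s,u} / {u}
  L2: {s} / {h,s}
  L3: {h,s} / {h,s}
  L4: {k,u} / {u}
  L5: {u} / ∅
  L6: {h} / ∅

Backward fixpoint:
  live L0: ∅→{u}
  live L1: {u}→{h,s,u}
  live L2: {h,s,u}→{h,s,u}
  live L3: {h,s,u}→{u}
  live L4: {u}→∅
  live L5: {s}→{s,u}
  live L6: {s,u}→{h,s,u}

Conflict graph:
  h↔{s,u}
  k↔{u}
  s↔{h,u}
  u↔{h,k,s}

Chromatic number:
  clique {h,s,u} ⇒ need ≥ 3
  assign h→c1 k→c1 s→c2 u→c0 — no edge inside a register ⇒ χ ≤ 3
  χ = 3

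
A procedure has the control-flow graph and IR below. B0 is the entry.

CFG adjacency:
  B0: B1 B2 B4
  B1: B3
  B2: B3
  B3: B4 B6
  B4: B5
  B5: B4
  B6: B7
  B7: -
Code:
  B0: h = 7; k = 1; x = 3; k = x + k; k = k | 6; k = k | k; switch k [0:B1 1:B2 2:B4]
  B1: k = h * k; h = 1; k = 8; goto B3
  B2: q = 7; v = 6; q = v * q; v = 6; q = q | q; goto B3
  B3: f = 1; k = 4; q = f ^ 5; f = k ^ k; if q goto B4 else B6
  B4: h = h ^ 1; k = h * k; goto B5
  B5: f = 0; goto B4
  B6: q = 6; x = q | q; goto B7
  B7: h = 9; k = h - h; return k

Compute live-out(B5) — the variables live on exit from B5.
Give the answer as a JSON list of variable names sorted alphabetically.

def/use:
  B0 def {h,k,x} use ∅
  B1 def {h,k} use {h,k}
  B2 def {q,v} use ∅
  B3 def {f,k,q} use ∅
  B4 def {h,k} use {h,k}
  B5 def {f} use ∅
  B6 def {q,x} use ∅
  B7 def {h,k} use ∅

Live sets:
  B0 li=∅ lo={h,k}
  B1 li={h,k} lo={h}
  B2 li={h} lo={h}
  B3 li={h} lo={h,k}
  B4 li={h,k} lo={h,k}
  B5 li={h,k} lo={h,k}
  B6 li=∅ lo=∅
  B7 li=∅ lo=∅

live-out(B5) = ["h", "k"]

Answer: ["h", "k"]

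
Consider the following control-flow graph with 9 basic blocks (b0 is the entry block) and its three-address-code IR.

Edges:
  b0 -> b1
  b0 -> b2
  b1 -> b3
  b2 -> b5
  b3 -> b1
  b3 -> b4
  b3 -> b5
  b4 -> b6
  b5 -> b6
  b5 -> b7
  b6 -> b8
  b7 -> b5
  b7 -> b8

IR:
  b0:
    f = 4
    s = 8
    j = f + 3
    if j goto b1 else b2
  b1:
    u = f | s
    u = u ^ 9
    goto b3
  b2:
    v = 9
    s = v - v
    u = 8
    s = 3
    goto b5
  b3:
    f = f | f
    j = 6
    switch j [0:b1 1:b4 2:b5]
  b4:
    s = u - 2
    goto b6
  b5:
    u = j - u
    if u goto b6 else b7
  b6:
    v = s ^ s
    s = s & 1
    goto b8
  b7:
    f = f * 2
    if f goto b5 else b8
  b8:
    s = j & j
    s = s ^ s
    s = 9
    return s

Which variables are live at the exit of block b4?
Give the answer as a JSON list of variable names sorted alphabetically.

Block summaries:
  b0: def={f,j,s} ue=∅
  b1: def={u} ue={f,s}
  b2: def={s,u,v} ue=∅
  b3: def={f,j} ue={f}
  b4: def={s} ue={u}
  b5: def={u} ue={j,u}
  b6: def={s,v} ue={s}
  b7: def={f} ue={f}
  b8: def={s} ue={j}

Live sets:
  b0 li=∅ lo={f,j,s}
  b1 li={f,s} lo={f,s,u}
  b2 li={f,j} lo={f,j,s,u}
  b3 li={f,s,u} lo={f,j,s,u}
  b4 li={j,u} lo={j,s}
  b5 li={f,j,s,u} lo={f,j,s,u}
  b6 li={j,s} lo={j}
  b7 li={f,j,s,u} lo={f,j,s,u}
  b8 li={j} lo=∅

live-out(b4) = ["j", "s"]

Answer: ["j", "s"]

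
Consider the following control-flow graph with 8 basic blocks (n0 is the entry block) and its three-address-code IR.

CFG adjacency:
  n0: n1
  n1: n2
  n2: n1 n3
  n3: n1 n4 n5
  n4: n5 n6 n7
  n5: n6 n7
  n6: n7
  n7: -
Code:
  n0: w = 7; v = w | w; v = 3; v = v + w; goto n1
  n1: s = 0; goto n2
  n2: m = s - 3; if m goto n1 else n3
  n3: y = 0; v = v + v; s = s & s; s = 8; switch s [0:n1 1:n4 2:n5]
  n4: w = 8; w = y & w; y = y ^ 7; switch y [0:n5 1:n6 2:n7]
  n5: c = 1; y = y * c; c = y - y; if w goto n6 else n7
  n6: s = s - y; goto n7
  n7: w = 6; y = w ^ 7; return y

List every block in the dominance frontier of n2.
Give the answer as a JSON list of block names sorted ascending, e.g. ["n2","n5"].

idom tree: n1←n0 n2←n1 n3←n2 n4←n3 n5←n3 n6←n3 n7←n3
Join-block Dom:
  n1: preds {n0,n2,n3}: {n0} ∩ {n0,n1,n2} ∩ {n0,n1,n2,n3} = {n0}; idom=n0
  n5: preds {n3,n4}: {n0,n1,n2,n3} ∩ {n0,n1,n2,n3,n4} = {n0,n1,n2,n3}; idom=n3
  n6: preds {n4,n5}: {n0,n1,n2,n3,n4} ∩ {n0,n1,n2,n3,n5} = {n0,n1,n2,n3}; idom=n3
  n7: preds {n4,n5,n6}: {n0,n1,n2,n3,n4} ∩ {n0,n1,n2,n3,n5} ∩ {n0,n1,n2,n3,n6} = {n0,n1,n2,n3}; idom=n3

DF walk-up:
  n1←n0: walk · to n0
  n1←n2: walk n2→n1 to n0
  n1←n3: walk n3→n2→n1 to n0
  n5←n3: walk · to n3
  n5←n4: walk n4 to n3
  n6←n4: walk n4 to n3
  n6←n5: walk n5 to n3
  n7←n4: walk n4 to n3
  n7←n5: walk n5 to n3
  n7←n6: walk n6 to n3
  n0: DF=∅
  n1: DF={n1}
  n2: DF={n1}
  n3: DF={n1}
  n4: DF={n5,n6,n7}
  n5: DF={n6,n7}
  n6: DF={n7}
  n7: DF=∅

DF(n2) = ["n1"]

Answer: ["n1"]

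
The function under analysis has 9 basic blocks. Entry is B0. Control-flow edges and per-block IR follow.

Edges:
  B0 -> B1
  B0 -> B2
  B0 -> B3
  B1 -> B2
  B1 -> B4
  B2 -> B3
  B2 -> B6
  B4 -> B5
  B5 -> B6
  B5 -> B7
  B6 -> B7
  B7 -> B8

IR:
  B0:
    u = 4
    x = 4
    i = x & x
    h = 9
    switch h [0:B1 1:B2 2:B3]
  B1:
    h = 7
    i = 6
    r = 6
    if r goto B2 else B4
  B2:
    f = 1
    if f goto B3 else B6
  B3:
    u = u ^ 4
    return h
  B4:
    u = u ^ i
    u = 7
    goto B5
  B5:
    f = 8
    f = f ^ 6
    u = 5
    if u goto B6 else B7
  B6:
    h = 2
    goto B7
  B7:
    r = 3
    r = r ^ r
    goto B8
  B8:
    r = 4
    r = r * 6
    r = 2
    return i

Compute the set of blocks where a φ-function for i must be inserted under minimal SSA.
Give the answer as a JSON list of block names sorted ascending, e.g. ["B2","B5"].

idom tree: B1←B0 B2←B0 B3←B0 B4←B1 B5←B4 B6←B0 B7←B0 B8←B7
Dom at joins:
  B2: preds {B0,B1}: {B0} ∩ {B0,B1} = {B0}; idom=B0
  B3: preds {B0,B2}: {B0} ∩ {B0,B2} = {B0}; idom=B0
  B6: preds {B2,B5}: {B0,B2} ∩ {B0,B1,B4,B5} = {B0}; idom=B0
  B7: preds {B5,B6}: {B0,B1,B4,B5} ∩ {B0,B6} = {B0}; idom=B0

DF walk-up:
  join B2 pred B0: · stop@B0
  join B2 pred B1: B1 stop@B0
  join B3 pred B0: · stop@B0
  join B3 pred B2: B2 stop@B0
  join B6 pred B2: B2 stop@B0
  join B6 pred B5: B5→B4→B1 stop@B0
  join B7 pred B5: B5→B4→B1 stop@B0
  join B7 pred B6: B6 stop@B0
  B0 → ∅
  B1 → {B2,B6,B7}
  B2 → {B3,B6}
  B3 → ∅
  B4 → {B6,B7}
  B5 → {B6,B7}
  B6 → {B7}
  B7 → ∅
  B8 → ∅

φ for i: defs {B0,B1}
  DF⁺ = {B2,B3,B6,B7}

Answer: ["B2", "B3", "B6", "B7"]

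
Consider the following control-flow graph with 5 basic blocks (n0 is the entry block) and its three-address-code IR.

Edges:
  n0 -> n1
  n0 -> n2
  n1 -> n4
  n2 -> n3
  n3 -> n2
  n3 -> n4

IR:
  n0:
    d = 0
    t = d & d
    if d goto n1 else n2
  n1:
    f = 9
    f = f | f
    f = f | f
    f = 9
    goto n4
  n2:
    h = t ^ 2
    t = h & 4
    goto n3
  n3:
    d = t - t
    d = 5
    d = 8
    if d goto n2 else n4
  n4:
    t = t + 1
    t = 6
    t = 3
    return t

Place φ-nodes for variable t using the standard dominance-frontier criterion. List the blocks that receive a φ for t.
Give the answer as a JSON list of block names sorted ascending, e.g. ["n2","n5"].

Answer: ["n2", "n4"]

Working:
idom tree: n1←n0 n2←n0 n3←n2 n4←n0
Dom at joins:
  n2: preds {n0,n3}: {n0} ∩ {n0,n2,n3} = {n0}; idom=n0
  n4: preds {n1,n3}: {n0,n1} ∩ {n0,n2,n3} = {n0}; idom=n0

Frontier:
  n2←n0: walk · to n0
  n2←n3: walk n3→n2 to n0
  n4←n1: walk n1 to n0
  n4←n3: walk n3→n2 to n0
  n0: DF=∅
  n1: DF={n4}
  n2: DF={n2,n4}
  n3: DF={n2,n4}
  n4: DF=∅

φ for t: defs {n0,n2,n4}
  DF⁺ = {n2,n4}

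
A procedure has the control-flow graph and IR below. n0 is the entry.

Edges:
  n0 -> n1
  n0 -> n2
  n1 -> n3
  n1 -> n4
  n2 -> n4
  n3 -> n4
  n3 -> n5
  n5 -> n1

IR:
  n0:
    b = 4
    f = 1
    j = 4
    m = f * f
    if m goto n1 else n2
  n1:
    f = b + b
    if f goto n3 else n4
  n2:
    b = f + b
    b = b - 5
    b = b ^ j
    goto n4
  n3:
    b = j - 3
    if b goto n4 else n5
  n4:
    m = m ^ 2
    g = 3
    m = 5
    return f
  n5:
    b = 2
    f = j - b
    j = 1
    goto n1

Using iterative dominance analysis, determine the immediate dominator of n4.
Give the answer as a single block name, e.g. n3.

Answer: n0

Working:
idom tree: n1←n0 n2←n0 n3←n1 n4←n0 n5←n3
Join-block Dom:
  n1: preds {n0,n5}: {n0} ∩ {n0,n1,n3,n5} = {n0}; idom=n0
  n4: preds {n1,n2,n3}: {n0,n1} ∩ {n0,n2} ∩ {n0,n1,n3} = {n0}; idom=n0

idom(n4) = n0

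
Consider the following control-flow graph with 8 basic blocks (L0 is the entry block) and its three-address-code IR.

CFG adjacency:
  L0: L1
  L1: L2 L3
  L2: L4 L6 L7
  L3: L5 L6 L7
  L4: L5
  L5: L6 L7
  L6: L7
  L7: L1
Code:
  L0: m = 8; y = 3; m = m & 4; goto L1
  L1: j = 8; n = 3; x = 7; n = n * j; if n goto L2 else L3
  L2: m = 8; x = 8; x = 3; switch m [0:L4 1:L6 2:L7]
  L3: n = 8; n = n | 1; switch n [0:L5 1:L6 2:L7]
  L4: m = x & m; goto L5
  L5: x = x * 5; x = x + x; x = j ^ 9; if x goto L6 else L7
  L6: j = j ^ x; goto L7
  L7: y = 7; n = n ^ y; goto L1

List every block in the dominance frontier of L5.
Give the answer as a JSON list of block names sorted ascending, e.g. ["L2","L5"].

Answer: ["L6", "L7"]

Working:
idom tree: L1←L0 L2←L1 L3←L1 L4←L2 L5←L1 L6←L1 L7←L1
Dom∩ at merges:
  L1: preds {L0,L7}: {L0} ∩ {L0,L1,L7} = {L0}; idom=L0
  L5: preds {L3,L4}: {L0,L1,L3} ∩ {L0,L1,L2,L4} = {L0,L1}; idom=L1
  L6: preds {L2,L3,L5}: {L0,L1,L2} ∩ {L0,L1,L3} ∩ {L0,L1,L5} = {L0,L1}; idom=L1
  L7: preds {L2,L3,L5,L6}: {L0,L1,L2} ∩ {L0,L1,L3} ∩ {L0,L1,L5} ∩ {L0,L1,L6} = {L0,L1}; idom=L1

DF derivation:
  join L1 pred L0: · stop@L0
  join L1 pred L7: L7→L1 stop@L0
  join L5 pred L3: L3 stop@L1
  join L5 pred L4: L4→L2 stop@L1
  join L6 pred L2: L2 stop@L1
  join L6 pred L3: L3 stop@L1
  join L6 pred L5: L5 stop@L1
  join L7 pred L2: L2 stop@L1
  join L7 pred L3: L3 stop@L1
  join L7 pred L5: L5 stop@L1
  join L7 pred L6: L6 stop@L1
  DF(L0)=∅
  DF(L1)={L1}
  DF(L2)={L5,L6,L7}
  DF(L3)={L5,L6,L7}
  DF(L4)={L5}
  DF(L5)={L6,L7}
  DF(L6)={L7}
  DF(L7)={L1}

DF(L5) = ["L6", "L7"]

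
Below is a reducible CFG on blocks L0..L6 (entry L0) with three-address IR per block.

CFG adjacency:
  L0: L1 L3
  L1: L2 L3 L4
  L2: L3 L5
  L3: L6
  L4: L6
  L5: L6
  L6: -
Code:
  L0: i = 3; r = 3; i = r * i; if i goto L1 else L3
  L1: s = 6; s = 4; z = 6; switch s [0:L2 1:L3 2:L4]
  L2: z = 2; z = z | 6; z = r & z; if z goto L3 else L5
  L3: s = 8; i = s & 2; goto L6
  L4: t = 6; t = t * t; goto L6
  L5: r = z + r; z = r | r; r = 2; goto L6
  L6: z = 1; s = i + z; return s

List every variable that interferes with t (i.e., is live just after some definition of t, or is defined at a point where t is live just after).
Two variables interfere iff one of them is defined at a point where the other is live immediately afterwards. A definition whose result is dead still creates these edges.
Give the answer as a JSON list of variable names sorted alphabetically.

def/use:
  L0: {i,r} / ∅
  L1: {s,z} / ∅
  L2: {z} / {r}
  L3: {i,s} / ∅
  L4: {t} / ∅
  L5: {r,z} / {r,z}
  L6: {s,z} / {i}

Liveness:
  live L0: ∅→{i,r}
  live L1: {i,r}→{i,r}
  live L2: {i,r}→{i,r,z}
  live L3: ∅→{i}
  live L4: {i}→{i}
  live L5: {i,r,z}→{i}
  live L6: {i}→∅

Interfere edges:
  i↔{r,s,t,z}
  r↔{i,s,z}
  s↔{i,r,z}
  t↔{i}
  z↔{i,r,s}

N(t) = ["i"]

Answer: ["i"]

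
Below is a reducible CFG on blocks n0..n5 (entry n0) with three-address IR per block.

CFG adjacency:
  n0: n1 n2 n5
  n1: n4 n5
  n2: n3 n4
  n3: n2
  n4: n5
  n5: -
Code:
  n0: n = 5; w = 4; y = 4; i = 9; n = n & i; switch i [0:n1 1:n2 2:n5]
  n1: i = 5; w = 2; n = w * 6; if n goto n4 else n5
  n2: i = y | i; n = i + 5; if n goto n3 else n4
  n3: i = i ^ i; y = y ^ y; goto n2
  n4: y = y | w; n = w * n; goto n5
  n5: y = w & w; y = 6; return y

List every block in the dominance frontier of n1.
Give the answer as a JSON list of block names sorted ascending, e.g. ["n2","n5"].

Answer: ["n4", "n5"]

Analysis:
idom tree: n1←n0 n2←n0 n3←n2 n4←n0 n5←n0
Join-block Dom:
  n2: preds {n0,n3}: {n0} ∩ {n0,n2,n3} = {n0}; idom=n0
  n4: preds {n1,n2}: {n0,n1} ∩ {n0,n2} = {n0}; idom=n0
  n5: preds {n0,n1,n4}: {n0} ∩ {n0,n1} ∩ {n0,n4} = {n0}; idom=n0

DF walk-up:
  n2←n0: walk · to n0
  n2←n3: walk n3→n2 to n0
  n4←n1: walk n1 to n0
  n4←n2: walk n2 to n0
  n5←n0: walk · to n0
  n5←n1: walk n1 to n0
  n5←n4: walk n4 to n0
  n0 → ∅
  n1 → {n4,n5}
  n2 → {n2,n4}
  n3 → {n2}
  n4 → {n5}
  n5 → ∅

DF(n1) = ["n4", "n5"]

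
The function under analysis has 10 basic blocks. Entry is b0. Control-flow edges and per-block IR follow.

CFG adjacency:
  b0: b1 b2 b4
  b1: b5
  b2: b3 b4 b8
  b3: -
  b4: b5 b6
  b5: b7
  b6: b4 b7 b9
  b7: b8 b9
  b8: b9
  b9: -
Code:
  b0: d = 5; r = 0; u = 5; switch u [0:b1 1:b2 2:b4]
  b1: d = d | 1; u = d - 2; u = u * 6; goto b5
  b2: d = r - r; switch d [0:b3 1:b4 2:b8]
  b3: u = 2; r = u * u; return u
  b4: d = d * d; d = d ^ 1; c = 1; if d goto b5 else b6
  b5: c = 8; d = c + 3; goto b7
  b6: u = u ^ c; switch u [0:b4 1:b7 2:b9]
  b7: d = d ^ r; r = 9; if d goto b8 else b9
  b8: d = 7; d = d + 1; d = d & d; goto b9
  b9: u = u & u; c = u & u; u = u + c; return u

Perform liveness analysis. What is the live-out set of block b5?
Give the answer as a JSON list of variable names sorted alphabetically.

Block summaries:
  b0: {d,r,u} / ∅
  b1: {d,u} / {d}
  b2: {d} / {r}
  b3: {r,u} / ∅
  b4: {c,d} / {d}
  b5: {c,d} / ∅
  b6: {u} / {c,u}
  b7: {d,r} / {d,r}
  b8: {d} / ∅
  b9: {c,u} / {u}

Liveness:
  b0: in=∅ out={d,r,u}
  b1: in={d,r} out={r,u}
  b2: in={r,u} out={d,r,u}
  b3: in=∅ out=∅
  b4: in={d,r,u} out={c,d,r,u}
  b5: in={r,u} out={d,r,u}
  b6: in={c,d,r,u} out={d,r,u}
  b7: in={d,r,u} out={u}
  b8: in={u} out={u}
  b9: in={u} out=∅

live-out(b5) = ["d", "r", "u"]

Answer: ["d", "r", "u"]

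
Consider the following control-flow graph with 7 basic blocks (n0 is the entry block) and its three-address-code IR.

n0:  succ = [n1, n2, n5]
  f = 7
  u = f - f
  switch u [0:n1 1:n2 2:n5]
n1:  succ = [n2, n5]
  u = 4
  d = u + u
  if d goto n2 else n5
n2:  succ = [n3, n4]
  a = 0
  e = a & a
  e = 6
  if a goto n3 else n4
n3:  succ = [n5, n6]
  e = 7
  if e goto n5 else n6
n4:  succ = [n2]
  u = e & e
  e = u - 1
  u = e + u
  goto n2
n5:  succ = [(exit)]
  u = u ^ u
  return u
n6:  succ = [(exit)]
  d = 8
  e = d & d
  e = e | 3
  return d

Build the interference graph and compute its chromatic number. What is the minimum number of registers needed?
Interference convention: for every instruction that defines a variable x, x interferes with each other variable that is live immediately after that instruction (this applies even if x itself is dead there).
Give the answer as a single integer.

Block summaries:
  n0: def={f,u} ue=∅
  n1: def={d,u} ue=∅
  n2: def={a,e} ue=∅
  n3: def={e} ue=∅
  n4: def={e,u} ue={e}
  n5: def={u} ue={u}
  n6: def={d,e} ue=∅

Backward fixpoint:
  n0: in=∅ out={u}
  n1: in=∅ out={u}
  n2: in={u} out={e,u}
  n3: in={u} out={u}
  n4: in={e} out={u}
  n5: in={u} out=∅
  n6: in=∅ out=∅

Conflict graph:
  a — {e,u}
  d — {e,u}
  e — {a,d,u}
  f — ∅
  u — {a,d,e}

Registers:
  lower bound: {a,e,u} mutually conflict ⇒ χ ≥ 3
  assign a→R2 d→R2 e→R0 f→R0 u→R1 — no edge inside a register ⇒ χ ≤ 3
  χ = 3

Answer: 3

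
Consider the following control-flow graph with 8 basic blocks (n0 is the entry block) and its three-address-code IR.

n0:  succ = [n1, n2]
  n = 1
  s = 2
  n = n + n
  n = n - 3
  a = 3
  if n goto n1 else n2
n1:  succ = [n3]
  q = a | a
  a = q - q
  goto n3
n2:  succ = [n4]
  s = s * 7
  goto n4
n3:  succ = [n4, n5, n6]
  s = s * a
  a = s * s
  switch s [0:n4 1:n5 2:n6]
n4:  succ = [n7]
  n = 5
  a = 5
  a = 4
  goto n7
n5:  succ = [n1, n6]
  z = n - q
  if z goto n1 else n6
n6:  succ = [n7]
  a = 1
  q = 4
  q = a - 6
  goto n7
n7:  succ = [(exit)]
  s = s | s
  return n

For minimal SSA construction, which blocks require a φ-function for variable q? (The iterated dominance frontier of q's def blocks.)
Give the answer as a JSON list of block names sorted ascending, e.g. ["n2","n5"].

idom tree: n1←n0 n2←n0 n3←n1 n4←n0 n5←n3 n6←n3 n7←n0
Join-block Dom:
  n1: preds {n0,n5}: {n0} ∩ {n0,n1,n3,n5} = {n0}; idom=n0
  n4: preds {n2,n3}: {n0,n2} ∩ {n0,n1,n3} = {n0}; idom=n0
  n6: preds {n3,n5}: {n0,n1,n3} ∩ {n0,n1,n3,n5} = {n0,n1,n3}; idom=n3
  n7: preds {n4,n6}: {n0,n4} ∩ {n0,n1,n3,n6} = {n0}; idom=n0

DF derivation:
  join n1 pred n0: · stop@n0
  join n1 pred n5: n5→n3→n1 stop@n0
  join n4 pred n2: n2 stop@n0
  join n4 pred n3: n3→n1 stop@n0
  join n6 pred n3: · stop@n3
  join n6 pred n5: n5 stop@n3
  join n7 pred n4: n4 stop@n0
  join n7 pred n6: n6→n3→n1 stop@n0
  DF(n0)=∅
  DF(n1)={n1,n4,n7}
  DF(n2)={n4}
  DF(n3)={n1,n4,n7}
  DF(n4)={n7}
  DF(n5)={n1,n6}
  DF(n6)={n7}
  DF(n7)=∅

φ for q: defs {n1,n6}
  DF⁺ = {n1,n4,n7}

Answer: ["n1", "n4", "n7"]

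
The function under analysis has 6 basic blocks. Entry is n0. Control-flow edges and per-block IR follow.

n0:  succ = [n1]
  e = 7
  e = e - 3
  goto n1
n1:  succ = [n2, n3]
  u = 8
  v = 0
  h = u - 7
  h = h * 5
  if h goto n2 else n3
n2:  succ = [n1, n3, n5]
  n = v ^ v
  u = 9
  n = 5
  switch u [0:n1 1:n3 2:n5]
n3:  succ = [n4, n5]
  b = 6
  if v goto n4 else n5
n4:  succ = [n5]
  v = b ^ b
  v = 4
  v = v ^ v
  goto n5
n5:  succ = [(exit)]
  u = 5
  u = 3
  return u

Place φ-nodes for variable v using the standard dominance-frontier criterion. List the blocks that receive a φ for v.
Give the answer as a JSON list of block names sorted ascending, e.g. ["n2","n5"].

Answer: ["n1", "n5"]

Derivation:
idom tree: n1←n0 n2←n1 n3←n1 n4←n3 n5←n1
Dom∩ at merges:
  n1: preds {n0,n2}: {n0} ∩ {n0,n1,n2} = {n0}; idom=n0
  n3: preds {n1,n2}: {n0,n1} ∩ {n0,n1,n2} = {n0,n1}; idom=n1
  n5: preds {n2,n3,n4}: {n0,n1,n2} ∩ {n0,n1,n3} ∩ {n0,n1,n3,n4} = {n0,n1}; idom=n1

DF derivation:
  n1←n0: walk · to n0
  n1←n2: walk n2→n1 to n0
  n3←n1: walk · to n1
  n3←n2: walk n2 to n1
  n5←n2: walk n2 to n1
  n5←n3: walk n3 to n1
  n5←n4: walk n4→n3 to n1
  n0 → ∅
  n1 → {n1}
  n2 → {n1,n3,n5}
  n3 → {n5}
  n4 → {n5}
  n5 → ∅

φ for v: defs {n1,n4}
  DF⁺ = {n1,n5}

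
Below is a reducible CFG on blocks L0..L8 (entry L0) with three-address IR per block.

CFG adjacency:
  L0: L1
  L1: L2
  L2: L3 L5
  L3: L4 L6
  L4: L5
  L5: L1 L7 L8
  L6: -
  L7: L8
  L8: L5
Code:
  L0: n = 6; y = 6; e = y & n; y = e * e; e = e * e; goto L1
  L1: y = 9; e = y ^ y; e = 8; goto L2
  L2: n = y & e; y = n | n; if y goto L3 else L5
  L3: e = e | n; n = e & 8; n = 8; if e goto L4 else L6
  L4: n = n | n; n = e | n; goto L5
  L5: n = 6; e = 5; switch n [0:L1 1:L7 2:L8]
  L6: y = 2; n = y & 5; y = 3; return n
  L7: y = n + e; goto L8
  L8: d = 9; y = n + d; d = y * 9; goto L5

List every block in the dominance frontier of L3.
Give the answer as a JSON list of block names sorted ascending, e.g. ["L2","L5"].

idom tree: L1←L0 L2←L1 L3←L2 L4←L3 L5←L2 L6←L3 L7←L5 L8←L5
Join-block Dom:
  L1: preds {L0,L5}: {L0} ∩ {L0,L1,L2,L5} = {L0}; idom=L0
  L5: preds {L2,L4,L8}: {L0,L1,L2} ∩ {L0,L1,L2,L3,L4} ∩ {L0,L1,L2,L5,L8} = {L0,L1,L2}; idom=L2
  L8: preds {L5,L7}: {L0,L1,L2,L5} ∩ {L0,L1,L2,L5,L7} = {L0,L1,L2,L5}; idom=L5

Frontier:
  L1←L0: walk · to L0
  L1←L5: walk L5→L2→L1 to L0
  L5←L2: walk · to L2
  L5←L4: walk L4→L3 to L2
  L5←L8: walk L8→L5 to L2
  L8←L5: walk · to L5
  L8←L7: walk L7 to L5
  L0 → ∅
  L1 → {L1}
  L2 → {L1}
  L3 → {L5}
  L4 → {L5}
  L5 → {L1,L5}
  L6 → ∅
  L7 → {L8}
  L8 → {L5}

DF(L3) = ["L5"]

Answer: ["L5"]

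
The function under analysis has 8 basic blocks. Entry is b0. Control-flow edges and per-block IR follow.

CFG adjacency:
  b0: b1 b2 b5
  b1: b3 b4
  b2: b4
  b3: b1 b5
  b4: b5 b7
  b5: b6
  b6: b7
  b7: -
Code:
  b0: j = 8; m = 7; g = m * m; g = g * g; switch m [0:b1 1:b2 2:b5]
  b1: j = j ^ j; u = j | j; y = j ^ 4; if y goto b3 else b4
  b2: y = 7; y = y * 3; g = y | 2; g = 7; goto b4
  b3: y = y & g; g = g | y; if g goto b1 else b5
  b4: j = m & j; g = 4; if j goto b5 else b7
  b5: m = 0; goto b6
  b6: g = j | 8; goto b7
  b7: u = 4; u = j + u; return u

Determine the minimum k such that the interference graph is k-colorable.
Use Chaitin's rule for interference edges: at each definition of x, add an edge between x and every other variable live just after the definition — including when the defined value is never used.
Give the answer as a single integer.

Answer: 4

Working:
Per-block:
  b0 def {g,j,m} use ∅
  b1 def {j,u,y} use {j}
  b2 def {g,y} use ∅
  b3 def {g,y} use {g,y}
  b4 def {g,j} use {j,m}
  b5 def {m} use ∅
  b6 def {g} use {j}
  b7 def {u} use {j}

Backward fixpoint:
  b0: in=∅ out={g,j,m}
  b1: in={g,j,m} out={g,j,m,y}
  b2: in={j,m} out={j,m}
  b3: in={g,j,m,y} out={g,j,m}
  b4: in={j,m} out={j}
  b5: in={j} out={j}
  b6: in={j} out={j}
  b7: in={j} out=∅

Conflict graph:
  g: {j,m,u,y}
  j: {g,m,u,y}
  m: {g,j,u,y}
  u: {g,j,m}
  y: {g,j,m}

Registers:
  clique {g,j,m,u} ⇒ need ≥ 4
  4-colouring: c0={g}  c1={j}  c2={m}  c3={u,y}
  χ = 4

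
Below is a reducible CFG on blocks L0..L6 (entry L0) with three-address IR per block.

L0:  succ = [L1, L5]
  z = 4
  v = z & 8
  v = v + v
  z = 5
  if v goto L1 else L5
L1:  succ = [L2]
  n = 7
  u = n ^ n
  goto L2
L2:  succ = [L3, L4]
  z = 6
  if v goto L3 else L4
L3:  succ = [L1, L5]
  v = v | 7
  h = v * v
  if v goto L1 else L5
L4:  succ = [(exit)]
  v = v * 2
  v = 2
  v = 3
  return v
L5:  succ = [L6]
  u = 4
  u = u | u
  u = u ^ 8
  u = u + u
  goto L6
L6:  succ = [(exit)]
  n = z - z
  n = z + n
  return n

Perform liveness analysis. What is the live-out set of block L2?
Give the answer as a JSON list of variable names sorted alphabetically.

Per-block:
  L0: {v,z} / ∅
  L1: {n,u} / ∅
  L2: {z} / {v}
  L3: {h,v} / {v}
  L4: {v} / {v}
  L5: {u} / ∅
  L6: {n} / {z}

Live sets:
  L0: in=∅ out={v,z}
  L1: in={v} out={v}
  L2: in={v} out={v,z}
  L3: in={v,z} out={v,z}
  L4: in={v} out=∅
  L5: in={z} out={z}
  L6: in={z} out=∅

live-out(L2) = ["v", "z"]

Answer: ["v", "z"]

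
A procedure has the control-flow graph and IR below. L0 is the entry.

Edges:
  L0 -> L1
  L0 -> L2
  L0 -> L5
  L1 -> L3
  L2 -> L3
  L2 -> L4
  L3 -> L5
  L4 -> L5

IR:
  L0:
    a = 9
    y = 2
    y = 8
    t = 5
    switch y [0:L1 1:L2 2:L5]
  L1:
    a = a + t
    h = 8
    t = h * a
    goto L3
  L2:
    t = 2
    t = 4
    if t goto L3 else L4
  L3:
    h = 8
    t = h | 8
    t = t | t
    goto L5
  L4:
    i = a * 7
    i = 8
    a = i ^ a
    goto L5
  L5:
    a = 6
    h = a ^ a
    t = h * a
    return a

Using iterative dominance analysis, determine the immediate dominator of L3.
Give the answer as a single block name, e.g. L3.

Answer: L0

Derivation:
idom tree: L1←L0 L2←L0 L3←L0 L4←L2 L5←L0
Join-block Dom:
  L3: preds {L1,L2}: {L0,L1} ∩ {L0,L2} = {L0}; idom=L0
  L5: preds {L0,L3,L4}: {L0} ∩ {L0,L3} ∩ {L0,L2,L4} = {L0}; idom=L0

idom(L3) = L0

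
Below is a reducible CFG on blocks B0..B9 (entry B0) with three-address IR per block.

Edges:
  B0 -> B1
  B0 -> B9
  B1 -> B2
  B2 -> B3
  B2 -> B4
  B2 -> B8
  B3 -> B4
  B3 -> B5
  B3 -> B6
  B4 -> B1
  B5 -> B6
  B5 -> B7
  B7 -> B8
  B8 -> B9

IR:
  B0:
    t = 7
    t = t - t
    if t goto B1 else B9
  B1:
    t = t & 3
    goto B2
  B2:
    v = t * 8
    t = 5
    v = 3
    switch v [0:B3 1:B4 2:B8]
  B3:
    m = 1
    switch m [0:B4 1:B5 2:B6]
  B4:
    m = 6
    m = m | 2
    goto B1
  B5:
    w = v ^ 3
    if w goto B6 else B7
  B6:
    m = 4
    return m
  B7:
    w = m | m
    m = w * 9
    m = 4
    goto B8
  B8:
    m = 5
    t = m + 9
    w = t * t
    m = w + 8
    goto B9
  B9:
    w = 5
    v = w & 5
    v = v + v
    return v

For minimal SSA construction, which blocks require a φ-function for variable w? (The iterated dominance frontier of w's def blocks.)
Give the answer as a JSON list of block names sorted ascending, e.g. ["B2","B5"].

Answer: ["B6", "B8", "B9"]

Working:
idom tree: B1←B0 B2←B1 B3←B2 B4←B2 B5←B3 B6←B3 B7←B5 B8←B2 B9←B0
Dom∩ at merges:
  B1: preds {B0,B4}: {B0} ∩ {B0,B1,B2,B4} = {B0}; idom=B0
  B4: preds {B2,B3}: {B0,B1,B2} ∩ {B0,B1,B2,B3} = {B0,B1,B2}; idom=B2
  B6: preds {B3,B5}: {B0,B1,B2,B3} ∩ {B0,B1,B2,B3,B5} = {B0,B1,B2,B3}; idom=B3
  B8: preds {B2,B7}: {B0,B1,B2} ∩ {B0,B1,B2,B3,B5,B7} = {B0,B1,B2}; idom=B2
  B9: preds {B0,B8}: {B0} ∩ {B0,B1,B2,B8} = {B0}; idom=B0

Frontier:
  join B1 pred B0: · stop@B0
  join B1 pred B4: B4→B2→B1 stop@B0
  join B4 pred B2: · stop@B2
  join B4 pred B3: B3 stop@B2
  join B6 pred B3: · stop@B3
  join B6 pred B5: B5 stop@B3
  join B8 pred B2: · stop@B2
  join B8 pred B7: B7→B5→B3 stop@B2
  join B9 pred B0: · stop@B0
  join B9 pred B8: B8→B2→B1 stop@B0
  DF(B0)=∅
  DF(B1)={B1,B9}
  DF(B2)={B1,B9}
  DF(B3)={B4,B8}
  DF(B4)={B1}
  DF(B5)={B6,B8}
  DF(B6)=∅
  DF(B7)={B8}
  DF(B8)={B9}
  DF(B9)=∅

φ for w: defs {B5,B7,B8,B9}
  DF⁺ = {B6,B8,B9}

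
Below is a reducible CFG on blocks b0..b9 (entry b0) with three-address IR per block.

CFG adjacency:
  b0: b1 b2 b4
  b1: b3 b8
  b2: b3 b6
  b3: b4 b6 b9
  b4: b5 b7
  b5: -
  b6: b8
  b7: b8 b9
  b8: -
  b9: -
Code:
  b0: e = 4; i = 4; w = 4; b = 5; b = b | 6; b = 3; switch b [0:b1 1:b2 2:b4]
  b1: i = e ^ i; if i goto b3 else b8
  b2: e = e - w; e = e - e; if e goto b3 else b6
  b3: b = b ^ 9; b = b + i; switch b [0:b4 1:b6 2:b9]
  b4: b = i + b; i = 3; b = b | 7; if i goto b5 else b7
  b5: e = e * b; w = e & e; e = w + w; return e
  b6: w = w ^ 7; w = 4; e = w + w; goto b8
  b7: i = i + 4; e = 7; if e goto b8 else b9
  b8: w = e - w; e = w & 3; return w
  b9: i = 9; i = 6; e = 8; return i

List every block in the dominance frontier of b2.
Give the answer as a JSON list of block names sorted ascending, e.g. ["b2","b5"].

idom tree: b1←b0 b2←b0 b3←b0 b4←b0 b5←b4 b6←b0 b7←b4 b8←b0 b9←b0
Join-block Dom:
  b3: preds {b1,b2}: {b0,b1} ∩ {b0,b2} = {b0}; idom=b0
  b4: preds {b0,b3}: {b0} ∩ {b0,b3} = {b0}; idom=b0
  b6: preds {b2,b3}: {b0,b2} ∩ {b0,b3} = {b0}; idom=b0
  b8: preds {b1,b6,b7}: {b0,b1} ∩ {b0,b6} ∩ {b0,b4,b7} = {b0}; idom=b0
  b9: preds {b3,b7}: {b0,b3} ∩ {b0,b4,b7} = {b0}; idom=b0

Frontier:
  join b3 pred b1: b1 stop@b0
  join b3 pred b2: b2 stop@b0
  join b4 pred b0: · stop@b0
  join b4 pred b3: b3 stop@b0
  join b6 pred b2: b2 stop@b0
  join b6 pred b3: b3 stop@b0
  join b8 pred b1: b1 stop@b0
  join b8 pred b6: b6 stop@b0
  join b8 pred b7: b7→b4 stop@b0
  join b9 pred b3: b3 stop@b0
  join b9 pred b7: b7→b4 stop@b0
  DF(b0)=∅
  DF(b1)={b3,b8}
  DF(b2)={b3,b6}
  DF(b3)={b4,b6,b9}
  DF(b4)={b8,b9}
  DF(b5)=∅
  DF(b6)={b8}
  DF(b7)={b8,b9}
  DF(b8)=∅
  DF(b9)=∅

DF(b2) = ["b3", "b6"]

Answer: ["b3", "b6"]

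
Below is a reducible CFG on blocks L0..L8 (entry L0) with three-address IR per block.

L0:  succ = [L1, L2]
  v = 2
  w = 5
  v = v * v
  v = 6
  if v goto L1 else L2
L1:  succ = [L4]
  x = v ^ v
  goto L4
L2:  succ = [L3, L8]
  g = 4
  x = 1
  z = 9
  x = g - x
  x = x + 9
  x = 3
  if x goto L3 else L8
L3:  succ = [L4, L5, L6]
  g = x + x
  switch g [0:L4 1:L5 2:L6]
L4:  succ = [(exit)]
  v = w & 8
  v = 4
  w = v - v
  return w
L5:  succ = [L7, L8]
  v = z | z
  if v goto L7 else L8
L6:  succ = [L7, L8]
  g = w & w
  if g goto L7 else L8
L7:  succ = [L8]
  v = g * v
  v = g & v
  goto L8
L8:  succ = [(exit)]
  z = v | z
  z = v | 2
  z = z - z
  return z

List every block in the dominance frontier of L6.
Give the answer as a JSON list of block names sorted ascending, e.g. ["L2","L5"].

Answer: ["L7", "L8"]

Analysis:
idom tree: L1←L0 L2←L0 L3←L2 L4←L0 L5←L3 L6←L3 L7←L3 L8←L2
Dom at joins:
  L4: preds {L1,L3}: {L0,L1} ∩ {L0,L2,L3} = {L0}; idom=L0
  L7: preds {L5,L6}: {L0,L2,L3,L5} ∩ {L0,L2,L3,L6} = {L0,L2,L3}; idom=L3
  L8: preds {L2,L5,L6,L7}: {L0,L2} ∩ {L0,L2,L3,L5} ∩ {L0,L2,L3,L6} ∩ {L0,L2,L3,L7} = {L0,L2}; idom=L2

DF walk-up:
  L4←L1: walk L1 to L0
  L4←L3: walk L3→L2 to L0
  L7←L5: walk L5 to L3
  L7←L6: walk L6 to L3
  L8←L2: walk · to L2
  L8←L5: walk L5→L3 to L2
  L8←L6: walk L6→L3 to L2
  L8←L7: walk L7→L3 to L2
  L0 → ∅
  L1 → {L4}
  L2 → {L4}
  L3 → {L4,L8}
  L4 → ∅
  L5 → {L7,L8}
  L6 → {L7,L8}
  L7 → {L8}
  L8 → ∅

DF(L6) = ["L7", "L8"]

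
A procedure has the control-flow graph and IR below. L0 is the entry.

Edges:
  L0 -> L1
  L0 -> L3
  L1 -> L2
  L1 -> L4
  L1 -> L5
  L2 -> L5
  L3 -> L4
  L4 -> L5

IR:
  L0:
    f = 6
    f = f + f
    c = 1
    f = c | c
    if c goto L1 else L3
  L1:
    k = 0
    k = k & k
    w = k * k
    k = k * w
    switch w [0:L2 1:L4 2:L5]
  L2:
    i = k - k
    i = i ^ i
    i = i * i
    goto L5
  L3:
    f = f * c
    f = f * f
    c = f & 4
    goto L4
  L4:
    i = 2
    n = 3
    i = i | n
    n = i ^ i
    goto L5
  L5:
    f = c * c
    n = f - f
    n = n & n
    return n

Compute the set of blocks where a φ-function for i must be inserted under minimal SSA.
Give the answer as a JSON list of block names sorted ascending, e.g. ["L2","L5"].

idom tree: L1←L0 L2←L1 L3←L0 L4←L0 L5←L0
Dom∩ at merges:
  L4: preds {L1,L3}: {L0,L1} ∩ {L0,L3} = {L0}; idom=L0
  L5: preds {L1,L2,L4}: {L0,L1} ∩ {L0,L1,L2} ∩ {L0,L4} = {L0}; idom=L0

DF walk-up:
  L4←L1: walk L1 to L0
  L4←L3: walk L3 to L0
  L5←L1: walk L1 to L0
  L5←L2: walk L2→L1 to L0
  L5←L4: walk L4 to L0
  L0: DF=∅
  L1: DF={L4,L5}
  L2: DF={L5}
  L3: DF={L4}
  L4: DF={L5}
  L5: DF=∅

φ for i: defs {L2,L4}
  DF⁺ = {L5}

Answer: ["L5"]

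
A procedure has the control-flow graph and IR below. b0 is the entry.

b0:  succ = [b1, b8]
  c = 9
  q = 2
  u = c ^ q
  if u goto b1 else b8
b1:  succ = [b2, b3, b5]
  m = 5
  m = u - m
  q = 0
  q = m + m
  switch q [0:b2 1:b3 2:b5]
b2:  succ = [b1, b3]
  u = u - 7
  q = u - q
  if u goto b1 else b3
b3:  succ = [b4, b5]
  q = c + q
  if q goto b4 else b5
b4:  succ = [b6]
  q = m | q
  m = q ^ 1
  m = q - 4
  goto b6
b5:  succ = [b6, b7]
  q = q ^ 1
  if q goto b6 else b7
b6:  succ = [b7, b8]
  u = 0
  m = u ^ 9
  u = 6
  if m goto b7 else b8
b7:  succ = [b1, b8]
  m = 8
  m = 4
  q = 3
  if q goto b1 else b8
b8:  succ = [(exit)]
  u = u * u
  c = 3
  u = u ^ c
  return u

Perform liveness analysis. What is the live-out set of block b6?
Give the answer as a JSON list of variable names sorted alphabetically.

Answer: ["c", "u"]

Working:
def/use:
  b0: {c,q,u} / ∅
  b1: {m,q} / {u}
  b2: {q,u} / {q,u}
  b3: {q} / {c,q}
  b4: {m,q} / {m,q}
  b5: {q} / {q}
  b6: {m,u} / ∅
  b7: {m,q} / ∅
  b8: {c,u} / {u}

Live sets:
  b0: in=∅ out={c,u}
  b1: in={c,u} out={c,m,q,u}
  b2: in={c,m,q,u} out={c,m,q,u}
  b3: in={c,m,q,u} out={c,m,q,u}
  b4: in={c,m,q} out={c}
  b5: in={c,q,u} out={c,u}
  b6: in={c} out={c,u}
  b7: in={c,u} out={c,u}
  b8: in={u} out=∅

live-out(b6) = ["c", "u"]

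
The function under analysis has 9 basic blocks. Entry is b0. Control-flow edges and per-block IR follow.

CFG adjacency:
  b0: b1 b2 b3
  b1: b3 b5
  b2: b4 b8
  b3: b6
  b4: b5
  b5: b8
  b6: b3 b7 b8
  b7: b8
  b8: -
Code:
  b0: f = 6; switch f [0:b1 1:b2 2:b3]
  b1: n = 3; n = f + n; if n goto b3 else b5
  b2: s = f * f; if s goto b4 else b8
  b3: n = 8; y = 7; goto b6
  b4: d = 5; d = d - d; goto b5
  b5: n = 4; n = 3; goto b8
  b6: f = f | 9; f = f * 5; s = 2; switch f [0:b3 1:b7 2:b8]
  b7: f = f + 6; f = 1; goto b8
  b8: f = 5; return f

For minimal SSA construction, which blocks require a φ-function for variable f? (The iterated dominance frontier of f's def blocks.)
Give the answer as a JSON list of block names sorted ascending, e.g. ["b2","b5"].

Answer: ["b3", "b8"]

Derivation:
idom tree: b1←b0 b2←b0 b3←b0 b4←b2 b5←b0 b6←b3 b7←b6 b8←b0
Dom at joins:
  b3: preds {b0,b1,b6}: {b0} ∩ {b0,b1} ∩ {b0,b3,b6} = {b0}; idom=b0
  b5: preds {b1,b4}: {b0,b1} ∩ {b0,b2,b4} = {b0}; idom=b0
  b8: preds {b2,b5,b6,b7}: {b0,b2} ∩ {b0,b5} ∩ {b0,b3,b6} ∩ {b0,b3,b6,b7} = {b0}; idom=b0

DF derivation:
  b3←b0: walk · to b0
  b3←b1: walk b1 to b0
  b3←b6: walk b6→b3 to b0
  b5←b1: walk b1 to b0
  b5←b4: walk b4→b2 to b0
  b8←b2: walk b2 to b0
  b8←b5: walk b5 to b0
  b8←b6: walk b6→b3 to b0
  b8←b7: walk b7→b6→b3 to b0
  b0: DF=∅
  b1: DF={b3,b5}
  b2: DF={b5,b8}
  b3: DF={b3,b8}
  b4: DF={b5}
  b5: DF={b8}
  b6: DF={b3,b8}
  b7: DF={b8}
  b8: DF=∅

φ for f: defs {b0,b6,b7,b8}
  DF⁺ = {b3,b8}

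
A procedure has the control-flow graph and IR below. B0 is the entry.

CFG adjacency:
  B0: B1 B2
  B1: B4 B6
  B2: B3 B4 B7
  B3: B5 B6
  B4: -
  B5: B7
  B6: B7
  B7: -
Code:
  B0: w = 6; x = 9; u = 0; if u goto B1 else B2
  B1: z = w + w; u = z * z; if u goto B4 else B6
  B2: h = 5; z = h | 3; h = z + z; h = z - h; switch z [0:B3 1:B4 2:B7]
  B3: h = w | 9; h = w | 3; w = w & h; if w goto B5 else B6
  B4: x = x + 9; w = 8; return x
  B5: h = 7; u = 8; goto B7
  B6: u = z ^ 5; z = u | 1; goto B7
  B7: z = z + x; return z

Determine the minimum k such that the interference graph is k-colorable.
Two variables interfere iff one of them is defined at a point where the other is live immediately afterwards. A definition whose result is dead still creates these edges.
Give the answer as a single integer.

Per-block:
  B0 def {u,w,x} use ∅
  B1 def {u,z} use {w}
  B2 def {h,z} use ∅
  B3 def {h,w} use {w}
  B4 def {w,x} use {x}
  B5 def {h,u} use ∅
  B6 def {u,z} use {z}
  B7 def {z} use {x,z}

Liveness:
  B0: in=∅ out={w,x}
  B1: in={w,x} out={x,z}
  B2: in={w,x} out={w,x,z}
  B3: in={w,x,z} out={x,z}
  B4: in={x} out=∅
  B5: in={x,z} out={x,z}
  B6: in={x,z} out={x,z}
  B7: in={x,z} out=∅

Conflict graph:
  h↔{w,x,z}
  u↔{w,x,z}
  w↔{h,u,x,z}
  x↔{h,u,w,z}
  z↔{h,u,w,x}

Registers:
  {h,w,x,z} pairwise interfere (4-clique) ⇒ χ ≥ 4
  assign h→c3 u→c3 w→c0 x→c1 z→c2 — no edge inside a register ⇒ χ ≤ 4
  χ = 4

Answer: 4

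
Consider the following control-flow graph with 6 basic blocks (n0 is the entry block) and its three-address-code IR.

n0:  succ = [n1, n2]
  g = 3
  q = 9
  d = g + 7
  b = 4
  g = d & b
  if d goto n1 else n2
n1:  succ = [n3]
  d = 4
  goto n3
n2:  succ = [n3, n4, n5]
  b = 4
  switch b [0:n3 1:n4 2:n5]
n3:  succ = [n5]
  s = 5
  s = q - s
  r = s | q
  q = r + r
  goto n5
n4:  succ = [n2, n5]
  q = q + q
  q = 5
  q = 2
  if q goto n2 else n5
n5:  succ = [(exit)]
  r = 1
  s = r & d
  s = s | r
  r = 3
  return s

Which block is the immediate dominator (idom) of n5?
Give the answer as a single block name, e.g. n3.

idom tree: n1←n0 n2←n0 n3←n0 n4←n2 n5←n0
Dom at joins:
  n2: preds {n0,n4}: {n0} ∩ {n0,n2,n4} = {n0}; idom=n0
  n3: preds {n1,n2}: {n0,n1} ∩ {n0,n2} = {n0}; idom=n0
  n5: preds {n2,n3,n4}: {n0,n2} ∩ {n0,n3} ∩ {n0,n2,n4} = {n0}; idom=n0

idom(n5) = n0

Answer: n0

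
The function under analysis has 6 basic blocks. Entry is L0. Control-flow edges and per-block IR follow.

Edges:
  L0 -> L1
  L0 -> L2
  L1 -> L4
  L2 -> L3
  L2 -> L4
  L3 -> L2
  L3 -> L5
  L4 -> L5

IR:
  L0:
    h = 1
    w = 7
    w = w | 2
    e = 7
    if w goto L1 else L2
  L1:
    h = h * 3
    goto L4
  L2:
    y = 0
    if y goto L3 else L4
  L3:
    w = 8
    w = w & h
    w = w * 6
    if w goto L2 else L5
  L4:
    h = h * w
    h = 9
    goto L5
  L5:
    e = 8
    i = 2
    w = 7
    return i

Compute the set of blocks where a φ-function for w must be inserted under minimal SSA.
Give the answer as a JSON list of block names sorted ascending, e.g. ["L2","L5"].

Answer: ["L2", "L4", "L5"]

Working:
idom tree: L1←L0 L2←L0 L3←L2 L4←L0 L5←L0
Dom∩ at merges:
  L2: preds {L0,L3}: {L0} ∩ {L0,L2,L3} = {L0}; idom=L0
  L4: preds {L1,L2}: {L0,L1} ∩ {L0,L2} = {L0}; idom=L0
  L5: preds {L3,L4}: {L0,L2,L3} ∩ {L0,L4} = {L0}; idom=L0

Frontier:
  join L2 pred L0: · stop@L0
  join L2 pred L3: L3→L2 stop@L0
  join L4 pred L1: L1 stop@L0
  join L4 pred L2: L2 stop@L0
  join L5 pred L3: L3→L2 stop@L0
  join L5 pred L4: L4 stop@L0
  L0 → ∅
  L1 → {L4}
  L2 → {L2,L4,L5}
  L3 → {L2,L5}
  L4 → {L5}
  L5 → ∅

φ for w: defs {L0,L3,L5}
  DF⁺ = {L2,L4,L5}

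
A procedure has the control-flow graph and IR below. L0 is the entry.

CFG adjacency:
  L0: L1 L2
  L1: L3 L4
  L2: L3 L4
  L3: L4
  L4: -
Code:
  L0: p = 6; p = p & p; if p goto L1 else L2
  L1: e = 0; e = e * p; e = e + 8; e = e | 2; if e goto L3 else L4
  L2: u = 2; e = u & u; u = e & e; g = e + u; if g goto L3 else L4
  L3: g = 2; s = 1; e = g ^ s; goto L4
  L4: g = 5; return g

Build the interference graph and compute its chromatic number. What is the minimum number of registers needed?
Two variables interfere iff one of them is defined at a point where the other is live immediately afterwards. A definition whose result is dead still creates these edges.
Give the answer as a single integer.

Answer: 2

Working:
Per-block:
  L0 def {p} use ∅
  L1 def {e} use {p}
  L2 def {e,g,u} use ∅
  L3 def {e,g,s} use ∅
  L4 def {g} use ∅

Liveness:
  L0: in=∅ out={p}
  L1: in={p} out=∅
  L2: in=∅ out=∅
  L3: in=∅ out=∅
  L4: in=∅ out=∅

Interfere edges:
  e↔{p,u}
  g↔{s}
  p↔{e}
  s↔{g}
  u↔{e}

Chromatic number:
  {e,p} pairwise interfere (2-clique) ⇒ χ ≥ 2
  assign e→R0 g→R0 p→R1 s→R1 u→R1 — no edge inside a register ⇒ χ ≤ 2
  χ = 2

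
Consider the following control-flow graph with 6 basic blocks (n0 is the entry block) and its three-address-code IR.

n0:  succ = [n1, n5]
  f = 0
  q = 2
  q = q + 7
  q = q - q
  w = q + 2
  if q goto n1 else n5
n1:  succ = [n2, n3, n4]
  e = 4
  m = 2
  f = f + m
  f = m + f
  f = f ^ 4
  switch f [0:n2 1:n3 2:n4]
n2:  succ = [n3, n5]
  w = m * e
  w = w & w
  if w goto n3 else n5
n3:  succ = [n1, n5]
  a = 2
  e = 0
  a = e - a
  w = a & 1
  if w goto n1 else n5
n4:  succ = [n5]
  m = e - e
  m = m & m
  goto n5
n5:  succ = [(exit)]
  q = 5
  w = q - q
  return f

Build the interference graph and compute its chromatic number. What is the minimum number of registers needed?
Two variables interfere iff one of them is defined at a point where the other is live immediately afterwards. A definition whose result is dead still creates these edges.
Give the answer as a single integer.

Answer: 3

Working:
Per-block:
  n0: def={f,q,w} ue=∅
  n1: def={e,f,m} ue={f}
  n2: def={w} ue={e,m}
  n3: def={a,e,w} ue=∅
  n4: def={m} ue={e}
  n5: def={q,w} ue={f}

Liveness:
  n0: in=∅ out={f}
  n1: in={f} out={e,f,m}
  n2: in={e,f,m} out={f}
  n3: in={f} out={f}
  n4: in={e,f} out={f}
  n5: in={f} out=∅

Interfere edges:
  a↔{e,f}
  e↔{a,f,m}
  f↔{a,e,m,q,w}
  m↔{e,f}
  q↔{f,w}
  w↔{f,q}

Registers:
  clique {a,e,f} ⇒ need ≥ 3
  3-colouring: R0={f}  R1={e,q}  R2={a,m,w}
  χ = 3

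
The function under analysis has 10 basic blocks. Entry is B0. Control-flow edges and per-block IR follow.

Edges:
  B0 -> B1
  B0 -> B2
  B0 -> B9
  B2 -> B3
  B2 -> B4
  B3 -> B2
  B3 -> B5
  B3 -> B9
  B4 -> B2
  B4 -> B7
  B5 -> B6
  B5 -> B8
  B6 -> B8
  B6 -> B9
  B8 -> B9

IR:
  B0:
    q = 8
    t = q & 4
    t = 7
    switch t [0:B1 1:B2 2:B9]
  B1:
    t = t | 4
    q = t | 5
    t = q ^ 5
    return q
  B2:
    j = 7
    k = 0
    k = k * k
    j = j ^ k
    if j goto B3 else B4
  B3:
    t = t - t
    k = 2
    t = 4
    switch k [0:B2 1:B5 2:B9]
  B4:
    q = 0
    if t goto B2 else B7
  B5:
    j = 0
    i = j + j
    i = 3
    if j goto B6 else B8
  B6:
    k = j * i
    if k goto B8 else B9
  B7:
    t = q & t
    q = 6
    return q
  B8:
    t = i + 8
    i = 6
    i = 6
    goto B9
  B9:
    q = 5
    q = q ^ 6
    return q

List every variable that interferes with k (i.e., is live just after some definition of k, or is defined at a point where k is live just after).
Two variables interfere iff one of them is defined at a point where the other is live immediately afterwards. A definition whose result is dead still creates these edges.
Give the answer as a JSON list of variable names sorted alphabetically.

Block summaries:
  B0: {q,t} / ∅
  B1: {q,t} / {t}
  B2: {j,k} / ∅
  B3: {k,t} / {t}
  B4: {q} / {t}
  B5: {i,j} / ∅
  B6: {k} / {i,j}
  B7: {q,t} / {q,t}
  B8: {i,t} / {i}
  B9: {q} / ∅

Live sets:
  B0: in=∅ out={t}
  B1: in={t} out=∅
  B2: in={t} out={t}
  B3: in={t} out={t}
  B4: in={t} out={q,t}
  B5: in=∅ out={i,j}
  B6: in={i,j} out={i}
  B7: in={q,t} out=∅
  B8: in={i} out=∅
  B9: in=∅ out=∅

Interference:
  i: {j,k}
  j: {i,k,t}
  k: {i,j,t}
  q: {t}
  t: {j,k,q}

N(k) = ["i", "j", "t"]

Answer: ["i", "j", "t"]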